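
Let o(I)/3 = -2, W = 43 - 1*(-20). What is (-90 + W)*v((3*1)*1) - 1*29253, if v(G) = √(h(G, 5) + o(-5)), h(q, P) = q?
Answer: -29253 - 27*I*√3 ≈ -29253.0 - 46.765*I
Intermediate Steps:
W = 63 (W = 43 + 20 = 63)
o(I) = -6 (o(I) = 3*(-2) = -6)
v(G) = √(-6 + G) (v(G) = √(G - 6) = √(-6 + G))
(-90 + W)*v((3*1)*1) - 1*29253 = (-90 + 63)*√(-6 + (3*1)*1) - 1*29253 = -27*√(-6 + 3*1) - 29253 = -27*√(-6 + 3) - 29253 = -27*I*√3 - 29253 = -29253 - 27*I*√3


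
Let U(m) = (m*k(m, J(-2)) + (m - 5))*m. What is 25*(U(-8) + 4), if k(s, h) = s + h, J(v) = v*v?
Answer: -3700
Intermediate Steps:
J(v) = v²
k(s, h) = h + s
U(m) = m*(-5 + m + m*(4 + m)) (U(m) = (m*((-2)² + m) + (m - 5))*m = (m*(4 + m) + (-5 + m))*m = (-5 + m + m*(4 + m))*m = m*(-5 + m + m*(4 + m)))
25*(U(-8) + 4) = 25*(-8*(-5 - 8 - 8*(4 - 8)) + 4) = 25*(-8*(-5 - 8 - 8*(-4)) + 4) = 25*(-8*(-5 - 8 + 32) + 4) = 25*(-8*19 + 4) = 25*(-152 + 4) = 25*(-148) = -3700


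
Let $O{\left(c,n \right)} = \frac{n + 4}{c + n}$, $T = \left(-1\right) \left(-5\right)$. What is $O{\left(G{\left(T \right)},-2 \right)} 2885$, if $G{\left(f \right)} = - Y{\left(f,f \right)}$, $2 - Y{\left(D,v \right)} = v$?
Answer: $5770$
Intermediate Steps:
$T = 5$
$Y{\left(D,v \right)} = 2 - v$
$G{\left(f \right)} = -2 + f$ ($G{\left(f \right)} = - (2 - f) = -2 + f$)
$O{\left(c,n \right)} = \frac{4 + n}{c + n}$
$O{\left(G{\left(T \right)},-2 \right)} 2885 = \frac{4 - 2}{\left(-2 + 5\right) - 2} \cdot 2885 = \frac{1}{3 - 2} \cdot 2 \cdot 2885 = 1^{-1} \cdot 2 \cdot 2885 = 1 \cdot 2 \cdot 2885 = 2 \cdot 2885 = 5770$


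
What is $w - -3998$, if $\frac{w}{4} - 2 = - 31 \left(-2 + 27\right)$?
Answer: $906$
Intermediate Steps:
$w = -3092$ ($w = 8 + 4 \left(- 31 \left(-2 + 27\right)\right) = 8 + 4 \left(\left(-31\right) 25\right) = 8 + 4 \left(-775\right) = 8 - 3100 = -3092$)
$w - -3998 = -3092 - -3998 = -3092 + 3998 = 906$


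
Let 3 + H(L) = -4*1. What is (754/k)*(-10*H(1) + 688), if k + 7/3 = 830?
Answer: 131892/191 ≈ 690.53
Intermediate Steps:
H(L) = -7 (H(L) = -3 - 4*1 = -3 - 4 = -7)
k = 2483/3 (k = -7/3 + 830 = 2483/3 ≈ 827.67)
(754/k)*(-10*H(1) + 688) = (754/(2483/3))*(-10*(-7) + 688) = (754*(3/2483))*(70 + 688) = (174/191)*758 = 131892/191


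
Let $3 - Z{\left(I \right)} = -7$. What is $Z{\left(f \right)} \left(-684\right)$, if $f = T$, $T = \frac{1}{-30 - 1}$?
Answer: $-6840$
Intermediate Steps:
$T = - \frac{1}{31}$ ($T = \frac{1}{-31} = - \frac{1}{31} \approx -0.032258$)
$f = - \frac{1}{31} \approx -0.032258$
$Z{\left(I \right)} = 10$ ($Z{\left(I \right)} = 3 - -7 = 3 + 7 = 10$)
$Z{\left(f \right)} \left(-684\right) = 10 \left(-684\right) = -6840$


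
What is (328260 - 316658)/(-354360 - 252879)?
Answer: -11602/607239 ≈ -0.019106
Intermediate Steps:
(328260 - 316658)/(-354360 - 252879) = 11602/(-607239) = 11602*(-1/607239) = -11602/607239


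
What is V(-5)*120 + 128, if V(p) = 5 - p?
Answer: 1328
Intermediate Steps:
V(-5)*120 + 128 = (5 - 1*(-5))*120 + 128 = (5 + 5)*120 + 128 = 10*120 + 128 = 1200 + 128 = 1328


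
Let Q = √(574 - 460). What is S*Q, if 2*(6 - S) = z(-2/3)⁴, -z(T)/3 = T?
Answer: -2*√114 ≈ -21.354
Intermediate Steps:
z(T) = -3*T
Q = √114 ≈ 10.677
S = -2 (S = 6 - (-(-6)/3)⁴/2 = 6 - (-3*(-⅔))⁴/2 = 6 - ½*2⁴ = 6 - ½*16 = 6 - 8 = -2)
S*Q = -2*√114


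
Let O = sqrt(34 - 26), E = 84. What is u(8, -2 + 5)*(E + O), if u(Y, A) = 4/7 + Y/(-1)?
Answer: -624 - 104*sqrt(2)/7 ≈ -645.01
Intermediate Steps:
u(Y, A) = 4/7 - Y (u(Y, A) = 4*(1/7) + Y*(-1) = 4/7 - Y)
O = 2*sqrt(2) (O = sqrt(8) = 2*sqrt(2) ≈ 2.8284)
u(8, -2 + 5)*(E + O) = (4/7 - 1*8)*(84 + 2*sqrt(2)) = (4/7 - 8)*(84 + 2*sqrt(2)) = -52*(84 + 2*sqrt(2))/7 = -624 - 104*sqrt(2)/7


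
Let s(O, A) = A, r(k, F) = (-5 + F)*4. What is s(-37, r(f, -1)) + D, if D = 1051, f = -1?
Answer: 1027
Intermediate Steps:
r(k, F) = -20 + 4*F
s(-37, r(f, -1)) + D = (-20 + 4*(-1)) + 1051 = (-20 - 4) + 1051 = -24 + 1051 = 1027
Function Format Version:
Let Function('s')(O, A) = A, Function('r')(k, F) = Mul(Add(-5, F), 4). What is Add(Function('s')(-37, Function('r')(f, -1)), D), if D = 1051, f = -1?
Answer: 1027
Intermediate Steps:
Function('r')(k, F) = Add(-20, Mul(4, F))
Add(Function('s')(-37, Function('r')(f, -1)), D) = Add(Add(-20, Mul(4, -1)), 1051) = Add(Add(-20, -4), 1051) = Add(-24, 1051) = 1027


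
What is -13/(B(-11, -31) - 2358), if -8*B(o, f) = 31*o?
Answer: 104/18523 ≈ 0.0056146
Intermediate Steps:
B(o, f) = -31*o/8
-13/(B(-11, -31) - 2358) = -13/(-31/8*(-11) - 2358) = -13/(341/8 - 2358) = -13/(-18523/8) = -13*(-8/18523) = 104/18523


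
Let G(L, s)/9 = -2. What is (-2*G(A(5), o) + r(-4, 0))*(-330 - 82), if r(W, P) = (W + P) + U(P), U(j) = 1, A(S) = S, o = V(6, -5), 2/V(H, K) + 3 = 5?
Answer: -13596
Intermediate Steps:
V(H, K) = 1 (V(H, K) = 2/(-3 + 5) = 2/2 = 2*(½) = 1)
o = 1
G(L, s) = -18 (G(L, s) = 9*(-2) = -18)
r(W, P) = 1 + P + W (r(W, P) = (W + P) + 1 = (P + W) + 1 = 1 + P + W)
(-2*G(A(5), o) + r(-4, 0))*(-330 - 82) = (-2*(-18) + (1 + 0 - 4))*(-330 - 82) = (36 - 3)*(-412) = 33*(-412) = -13596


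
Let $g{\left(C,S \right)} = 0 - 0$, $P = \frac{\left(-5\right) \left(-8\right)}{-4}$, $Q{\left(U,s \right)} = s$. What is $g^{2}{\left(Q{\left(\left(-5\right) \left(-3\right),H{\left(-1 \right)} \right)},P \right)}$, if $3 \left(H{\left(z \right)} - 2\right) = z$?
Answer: $0$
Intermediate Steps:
$H{\left(z \right)} = 2 + \frac{z}{3}$
$P = -10$ ($P = 40 \left(- \frac{1}{4}\right) = -10$)
$g{\left(C,S \right)} = 0$ ($g{\left(C,S \right)} = 0 + 0 = 0$)
$g^{2}{\left(Q{\left(\left(-5\right) \left(-3\right),H{\left(-1 \right)} \right)},P \right)} = 0^{2} = 0$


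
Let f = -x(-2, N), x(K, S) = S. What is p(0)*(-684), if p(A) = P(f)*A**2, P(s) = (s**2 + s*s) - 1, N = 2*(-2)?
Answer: 0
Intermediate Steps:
N = -4
f = 4 (f = -1*(-4) = 4)
P(s) = -1 + 2*s**2 (P(s) = (s**2 + s**2) - 1 = 2*s**2 - 1 = -1 + 2*s**2)
p(A) = 31*A**2 (p(A) = (-1 + 2*4**2)*A**2 = (-1 + 2*16)*A**2 = (-1 + 32)*A**2 = 31*A**2)
p(0)*(-684) = (31*0**2)*(-684) = (31*0)*(-684) = 0*(-684) = 0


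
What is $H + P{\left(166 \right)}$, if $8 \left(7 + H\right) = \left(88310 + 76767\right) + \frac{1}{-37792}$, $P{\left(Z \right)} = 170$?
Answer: $\frac{6287870751}{302336} \approx 20798.0$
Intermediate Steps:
$H = \frac{6236473631}{302336}$ ($H = -7 + \frac{\left(88310 + 76767\right) + \frac{1}{-37792}}{8} = -7 + \frac{165077 - \frac{1}{37792}}{8} = -7 + \frac{1}{8} \cdot \frac{6238589983}{37792} = -7 + \frac{6238589983}{302336} = \frac{6236473631}{302336} \approx 20628.0$)
$H + P{\left(166 \right)} = \frac{6236473631}{302336} + 170 = \frac{6287870751}{302336}$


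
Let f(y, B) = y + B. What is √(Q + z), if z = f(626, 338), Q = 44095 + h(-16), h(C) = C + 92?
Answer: 3*√5015 ≈ 212.45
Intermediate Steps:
h(C) = 92 + C
f(y, B) = B + y
Q = 44171 (Q = 44095 + (92 - 16) = 44095 + 76 = 44171)
z = 964 (z = 338 + 626 = 964)
√(Q + z) = √(44171 + 964) = √45135 = 3*√5015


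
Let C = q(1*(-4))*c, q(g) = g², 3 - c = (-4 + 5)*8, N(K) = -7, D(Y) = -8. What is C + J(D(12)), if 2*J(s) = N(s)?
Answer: -167/2 ≈ -83.500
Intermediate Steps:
J(s) = -7/2 (J(s) = (½)*(-7) = -7/2)
c = -5 (c = 3 - (-4 + 5)*8 = 3 - 8 = -5)
C = -80 (C = (1*(-4))²*(-5) = (-4)²*(-5) = 16*(-5) = -80)
C + J(D(12)) = -80 - 7/2 = -167/2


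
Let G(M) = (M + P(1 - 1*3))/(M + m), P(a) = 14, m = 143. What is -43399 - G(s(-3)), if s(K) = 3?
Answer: -6336271/146 ≈ -43399.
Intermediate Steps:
G(M) = (14 + M)/(143 + M) (G(M) = (M + 14)/(M + 143) = (14 + M)/(143 + M))
-43399 - G(s(-3)) = -43399 - (14 + 3)/(143 + 3) = -43399 - 17/146 = -6336271/146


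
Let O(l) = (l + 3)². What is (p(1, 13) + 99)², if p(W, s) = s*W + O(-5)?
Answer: 13456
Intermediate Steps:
O(l) = (3 + l)²
p(W, s) = 4 + W*s (p(W, s) = s*W + (3 - 5)² = W*s + (-2)² = W*s + 4 = 4 + W*s)
(p(1, 13) + 99)² = ((4 + 1*13) + 99)² = ((4 + 13) + 99)² = (17 + 99)² = 116² = 13456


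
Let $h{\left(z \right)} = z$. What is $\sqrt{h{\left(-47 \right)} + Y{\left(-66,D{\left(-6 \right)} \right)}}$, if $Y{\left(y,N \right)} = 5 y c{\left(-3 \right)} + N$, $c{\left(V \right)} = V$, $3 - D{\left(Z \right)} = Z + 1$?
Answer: $\sqrt{951} \approx 30.838$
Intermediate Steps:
$D{\left(Z \right)} = 2 - Z$ ($D{\left(Z \right)} = 3 - \left(Z + 1\right) = 3 - \left(1 + Z\right) = 2 - Z$)
$Y{\left(y,N \right)} = N - 15 y$ ($Y{\left(y,N \right)} = 5 y \left(-3\right) + N = - 15 y + N = N - 15 y$)
$\sqrt{h{\left(-47 \right)} + Y{\left(-66,D{\left(-6 \right)} \right)}} = \sqrt{-47 + \left(\left(2 - -6\right) - -990\right)} = \sqrt{-47 + \left(\left(2 + 6\right) + 990\right)} = \sqrt{-47 + \left(8 + 990\right)} = \sqrt{-47 + 998} = \sqrt{951}$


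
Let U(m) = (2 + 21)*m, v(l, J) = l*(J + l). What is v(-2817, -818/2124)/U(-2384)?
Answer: -936515719/6470176 ≈ -144.74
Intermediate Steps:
U(m) = 23*m
v(-2817, -818/2124)/U(-2384) = (-2817*(-818/2124 - 2817))/((23*(-2384))) = -2817*(-818*1/2124 - 2817)/(-54832) = -2817*(-409/1062 - 2817)*(-1/54832) = -2817*(-2992063/1062)*(-1/54832) = (936515719/118)*(-1/54832) = -936515719/6470176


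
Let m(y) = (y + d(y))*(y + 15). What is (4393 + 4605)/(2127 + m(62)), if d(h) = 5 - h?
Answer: 4499/1256 ≈ 3.5820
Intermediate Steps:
m(y) = 75 + 5*y (m(y) = (y + (5 - y))*(y + 15) = 5*(15 + y) = 75 + 5*y)
(4393 + 4605)/(2127 + m(62)) = (4393 + 4605)/(2127 + (75 + 5*62)) = 8998/(2127 + (75 + 310)) = 8998/(2127 + 385) = 8998/2512 = 8998*(1/2512) = 4499/1256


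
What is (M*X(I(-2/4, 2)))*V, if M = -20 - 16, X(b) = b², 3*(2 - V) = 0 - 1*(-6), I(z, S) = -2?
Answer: 0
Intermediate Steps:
V = 0 (V = 2 - (0 - 1*(-6))/3 = 2 - (0 + 6)/3 = 2 - ⅓*6 = 2 - 2 = 0)
M = -36
(M*X(I(-2/4, 2)))*V = -36*(-2)²*0 = -36*4*0 = -144*0 = 0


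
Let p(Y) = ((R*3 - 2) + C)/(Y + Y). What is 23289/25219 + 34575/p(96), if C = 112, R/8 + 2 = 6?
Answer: 83709303567/2597557 ≈ 32226.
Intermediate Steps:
R = 32 (R = -16 + 8*6 = -16 + 48 = 32)
p(Y) = 103/Y (p(Y) = ((32*3 - 2) + 112)/(Y + Y) = ((96 - 2) + 112)/((2*Y)) = (94 + 112)*(1/(2*Y)) = 206*(1/(2*Y)) = 103/Y)
23289/25219 + 34575/p(96) = 23289/25219 + 34575/((103/96)) = 23289*(1/25219) + 34575/((103*(1/96))) = 23289/25219 + 34575/(103/96) = 23289/25219 + 34575*(96/103) = 23289/25219 + 3319200/103 = 83709303567/2597557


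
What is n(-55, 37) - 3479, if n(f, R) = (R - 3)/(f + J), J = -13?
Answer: -6959/2 ≈ -3479.5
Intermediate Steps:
n(f, R) = (-3 + R)/(-13 + f) (n(f, R) = (R - 3)/(f - 13) = (-3 + R)/(-13 + f))
n(-55, 37) - 3479 = (-3 + 37)/(-13 - 55) - 3479 = 34/(-68) - 3479 = -1/68*34 - 3479 = -½ - 3479 = -6959/2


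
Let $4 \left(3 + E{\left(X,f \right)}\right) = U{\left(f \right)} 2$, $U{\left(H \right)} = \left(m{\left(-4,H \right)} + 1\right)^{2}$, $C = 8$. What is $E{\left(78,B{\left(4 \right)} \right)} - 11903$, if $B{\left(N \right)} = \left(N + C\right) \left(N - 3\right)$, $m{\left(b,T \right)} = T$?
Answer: $- \frac{23643}{2} \approx -11822.0$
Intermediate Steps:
$B{\left(N \right)} = \left(-3 + N\right) \left(8 + N\right)$ ($B{\left(N \right)} = \left(N + 8\right) \left(N - 3\right) = \left(8 + N\right) \left(-3 + N\right) = \left(-3 + N\right) \left(8 + N\right)$)
$U{\left(H \right)} = \left(1 + H\right)^{2}$ ($U{\left(H \right)} = \left(H + 1\right)^{2} = \left(1 + H\right)^{2}$)
$E{\left(X,f \right)} = -3 + \frac{\left(1 + f\right)^{2}}{2}$ ($E{\left(X,f \right)} = -3 + \frac{\left(1 + f\right)^{2} \cdot 2}{4} = -3 + \frac{2 \left(1 + f\right)^{2}}{4} = -3 + \frac{\left(1 + f\right)^{2}}{2}$)
$E{\left(78,B{\left(4 \right)} \right)} - 11903 = \left(-3 + \frac{\left(1 + \left(-24 + 4^{2} + 5 \cdot 4\right)\right)^{2}}{2}\right) - 11903 = \left(-3 + \frac{\left(1 + \left(-24 + 16 + 20\right)\right)^{2}}{2}\right) - 11903 = \left(-3 + \frac{\left(1 + 12\right)^{2}}{2}\right) - 11903 = \left(-3 + \frac{13^{2}}{2}\right) - 11903 = \left(-3 + \frac{1}{2} \cdot 169\right) - 11903 = \left(-3 + \frac{169}{2}\right) - 11903 = \frac{163}{2} - 11903 = - \frac{23643}{2}$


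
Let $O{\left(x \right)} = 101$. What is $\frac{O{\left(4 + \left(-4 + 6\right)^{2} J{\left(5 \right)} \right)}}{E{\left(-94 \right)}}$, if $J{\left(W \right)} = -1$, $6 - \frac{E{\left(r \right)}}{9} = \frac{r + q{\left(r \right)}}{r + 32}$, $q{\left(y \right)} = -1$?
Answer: $\frac{6262}{2493} \approx 2.5118$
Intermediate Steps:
$E{\left(r \right)} = 54 - \frac{9 \left(-1 + r\right)}{32 + r}$ ($E{\left(r \right)} = 54 - 9 \frac{r - 1}{r + 32} = 54 - 9 \frac{-1 + r}{32 + r} = 54 - \frac{9 \left(-1 + r\right)}{32 + r}$)
$\frac{O{\left(4 + \left(-4 + 6\right)^{2} J{\left(5 \right)} \right)}}{E{\left(-94 \right)}} = \frac{101}{9 \frac{1}{32 - 94} \left(193 + 5 \left(-94\right)\right)} = \frac{101}{9 \frac{1}{-62} \left(193 - 470\right)} = \frac{101}{9 \left(- \frac{1}{62}\right) \left(-277\right)} = \frac{101}{\frac{2493}{62}} = 101 \cdot \frac{62}{2493} = \frac{6262}{2493}$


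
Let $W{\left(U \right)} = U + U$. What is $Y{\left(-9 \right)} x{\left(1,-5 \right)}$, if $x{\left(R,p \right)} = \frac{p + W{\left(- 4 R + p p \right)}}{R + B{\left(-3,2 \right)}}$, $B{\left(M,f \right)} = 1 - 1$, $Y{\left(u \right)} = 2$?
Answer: $74$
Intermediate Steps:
$B{\left(M,f \right)} = 0$
$W{\left(U \right)} = 2 U$
$x{\left(R,p \right)} = \frac{p - 8 R + 2 p^{2}}{R}$ ($x{\left(R,p \right)} = \frac{p + 2 \left(- 4 R + p p\right)}{R + 0} = \frac{p + 2 \left(- 4 R + p^{2}\right)}{R} = \frac{p + 2 \left(p^{2} - 4 R\right)}{R} = \frac{p - \left(- 2 p^{2} + 8 R\right)}{R} = \frac{p - 8 R + 2 p^{2}}{R}$)
$Y{\left(-9 \right)} x{\left(1,-5 \right)} = 2 \frac{-5 - 8 + 2 \left(-5\right)^{2}}{1} = 2 \cdot 1 \left(-5 - 8 + 2 \cdot 25\right) = 2 \cdot 1 \left(-5 - 8 + 50\right) = 2 \cdot 1 \cdot 37 = 2 \cdot 37 = 74$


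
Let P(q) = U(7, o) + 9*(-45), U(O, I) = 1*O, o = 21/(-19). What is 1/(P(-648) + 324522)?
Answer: 1/324124 ≈ 3.0852e-6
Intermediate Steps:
o = -21/19 (o = 21*(-1/19) = -21/19 ≈ -1.1053)
U(O, I) = O
P(q) = -398 (P(q) = 7 + 9*(-45) = 7 - 405 = -398)
1/(P(-648) + 324522) = 1/(-398 + 324522) = 1/324124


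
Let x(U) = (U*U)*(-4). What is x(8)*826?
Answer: -211456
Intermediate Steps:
x(U) = -4*U² (x(U) = U²*(-4) = -4*U²)
x(8)*826 = -4*8²*826 = -4*64*826 = -256*826 = -211456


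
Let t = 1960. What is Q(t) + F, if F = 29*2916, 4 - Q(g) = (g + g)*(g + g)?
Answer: -15281832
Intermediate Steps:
Q(g) = 4 - 4*g² (Q(g) = 4 - (g + g)*(g + g) = 4 - 2*g*2*g = 4 - 4*g²)
F = 84564
Q(t) + F = (4 - 4*1960²) + 84564 = (4 - 4*3841600) + 84564 = (4 - 15366400) + 84564 = -15366396 + 84564 = -15281832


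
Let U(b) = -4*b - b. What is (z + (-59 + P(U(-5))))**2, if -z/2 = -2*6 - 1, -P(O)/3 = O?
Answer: 11664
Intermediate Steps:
U(b) = -5*b
P(O) = -3*O
z = 26 (z = -2*(-2*6 - 1) = -2*(-12 - 1) = -2*(-13) = 26)
(z + (-59 + P(U(-5))))**2 = (26 + (-59 - (-15)*(-5)))**2 = (26 + (-59 - 3*25))**2 = (26 + (-59 - 75))**2 = (26 - 134)**2 = (-108)**2 = 11664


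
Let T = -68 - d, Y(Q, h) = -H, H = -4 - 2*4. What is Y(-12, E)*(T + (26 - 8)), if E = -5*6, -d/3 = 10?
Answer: -240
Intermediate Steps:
d = -30 (d = -3*10 = -30)
H = -12 (H = -4 - 8 = -12)
E = -30 (E = -1*30 = -30)
Y(Q, h) = 12 (Y(Q, h) = -1*(-12) = 12)
T = -38 (T = -68 - 1*(-30) = -68 + 30 = -38)
Y(-12, E)*(T + (26 - 8)) = 12*(-38 + (26 - 8)) = 12*(-38 + 18) = 12*(-20) = -240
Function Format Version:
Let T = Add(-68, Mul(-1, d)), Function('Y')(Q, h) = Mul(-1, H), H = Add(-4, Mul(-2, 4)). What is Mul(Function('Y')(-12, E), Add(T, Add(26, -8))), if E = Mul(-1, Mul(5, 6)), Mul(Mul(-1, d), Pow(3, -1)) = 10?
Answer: -240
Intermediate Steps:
d = -30 (d = Mul(-3, 10) = -30)
H = -12 (H = Add(-4, -8) = -12)
E = -30 (E = Mul(-1, 30) = -30)
Function('Y')(Q, h) = 12 (Function('Y')(Q, h) = Mul(-1, -12) = 12)
T = -38 (T = Add(-68, Mul(-1, -30)) = Add(-68, 30) = -38)
Mul(Function('Y')(-12, E), Add(T, Add(26, -8))) = Mul(12, Add(-38, Add(26, -8))) = Mul(12, Add(-38, 18)) = Mul(12, -20) = -240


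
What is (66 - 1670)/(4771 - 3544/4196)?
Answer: -1682596/5003893 ≈ -0.33626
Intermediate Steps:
(66 - 1670)/(4771 - 3544/4196) = -1604/(4771 - 3544*1/4196) = -1604/(4771 - 886/1049) = -1604/5003893/1049 = -1604*1049/5003893 = -1682596/5003893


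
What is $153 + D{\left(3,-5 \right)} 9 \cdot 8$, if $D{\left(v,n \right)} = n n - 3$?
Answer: $1737$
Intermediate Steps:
$D{\left(v,n \right)} = -3 + n^{2}$ ($D{\left(v,n \right)} = n^{2} - 3 = -3 + n^{2}$)
$153 + D{\left(3,-5 \right)} 9 \cdot 8 = 153 + \left(-3 + \left(-5\right)^{2}\right) 9 \cdot 8 = 153 + \left(-3 + 25\right) 72 = 153 + 22 \cdot 72 = 153 + 1584 = 1737$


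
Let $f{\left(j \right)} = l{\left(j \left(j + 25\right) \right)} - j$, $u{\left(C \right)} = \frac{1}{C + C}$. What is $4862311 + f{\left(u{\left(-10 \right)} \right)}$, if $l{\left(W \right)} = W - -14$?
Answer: $\frac{1944929521}{400} \approx 4.8623 \cdot 10^{6}$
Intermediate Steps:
$l{\left(W \right)} = 14 + W$ ($l{\left(W \right)} = W + 14 = 14 + W$)
$u{\left(C \right)} = \frac{1}{2 C}$
$f{\left(j \right)} = 14 - j + j \left(25 + j\right)$ ($f{\left(j \right)} = \left(14 + j \left(j + 25\right)\right) - j = \left(14 + j \left(25 + j\right)\right) - j = 14 - j + j \left(25 + j\right)$)
$4862311 + f{\left(u{\left(-10 \right)} \right)} = 4862311 + \left(14 - \frac{1}{2 \left(-10\right)} + \frac{1}{2 \left(-10\right)} \left(25 + \frac{1}{2 \left(-10\right)}\right)\right) = 4862311 + \left(14 - \frac{1}{2} \left(- \frac{1}{10}\right) + \frac{1}{2} \left(- \frac{1}{10}\right) \left(25 + \frac{1}{2} \left(- \frac{1}{10}\right)\right)\right) = 4862311 - \left(- \frac{281}{20} + \frac{25 - \frac{1}{20}}{20}\right) = 4862311 + \left(14 + \frac{1}{20} - \frac{499}{400}\right) = 4862311 + \frac{5121}{400} = \frac{1944929521}{400}$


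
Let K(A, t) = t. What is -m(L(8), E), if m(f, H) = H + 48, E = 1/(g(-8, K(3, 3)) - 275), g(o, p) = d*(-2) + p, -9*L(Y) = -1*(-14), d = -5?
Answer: -12575/262 ≈ -47.996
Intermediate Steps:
L(Y) = -14/9 (L(Y) = -(-1)*(-14)/9 = -⅑*14 = -14/9)
g(o, p) = 10 + p (g(o, p) = -5*(-2) + p = 10 + p)
E = -1/262 (E = 1/((10 + 3) - 275) = 1/(13 - 275) = 1/(-262) = -1/262 ≈ -0.0038168)
m(f, H) = 48 + H
-m(L(8), E) = -(48 - 1/262) = -1*12575/262 = -12575/262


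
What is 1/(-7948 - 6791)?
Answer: -1/14739 ≈ -6.7847e-5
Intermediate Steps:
1/(-7948 - 6791) = 1/(-14739) = -1/14739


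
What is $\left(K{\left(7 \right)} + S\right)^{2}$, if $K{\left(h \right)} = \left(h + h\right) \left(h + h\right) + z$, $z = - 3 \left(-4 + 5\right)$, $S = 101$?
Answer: $86436$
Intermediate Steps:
$z = -3$ ($z = \left(-3\right) 1 = -3$)
$K{\left(h \right)} = -3 + 4 h^{2}$ ($K{\left(h \right)} = \left(h + h\right) \left(h + h\right) - 3 = 2 h 2 h - 3 = 4 h^{2} - 3 = -3 + 4 h^{2}$)
$\left(K{\left(7 \right)} + S\right)^{2} = \left(\left(-3 + 4 \cdot 7^{2}\right) + 101\right)^{2} = \left(\left(-3 + 4 \cdot 49\right) + 101\right)^{2} = \left(\left(-3 + 196\right) + 101\right)^{2} = \left(193 + 101\right)^{2} = 294^{2} = 86436$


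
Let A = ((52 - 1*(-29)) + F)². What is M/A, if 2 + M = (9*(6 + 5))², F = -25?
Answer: 9799/3136 ≈ 3.1247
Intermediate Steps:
A = 3136 (A = ((52 - 1*(-29)) - 25)² = ((52 + 29) - 25)² = (81 - 25)² = 56² = 3136)
M = 9799 (M = -2 + (9*(6 + 5))² = -2 + (9*11)² = -2 + 99² = -2 + 9801 = 9799)
M/A = 9799/3136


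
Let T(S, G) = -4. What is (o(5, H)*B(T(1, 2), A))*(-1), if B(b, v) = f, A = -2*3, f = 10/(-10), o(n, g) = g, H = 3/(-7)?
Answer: -3/7 ≈ -0.42857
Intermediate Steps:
H = -3/7 (H = 3*(-⅐) = -3/7 ≈ -0.42857)
f = -1 (f = 10*(-⅒) = -1)
A = -6
B(b, v) = -1
(o(5, H)*B(T(1, 2), A))*(-1) = -3/7*(-1)*(-1) = (3/7)*(-1) = -3/7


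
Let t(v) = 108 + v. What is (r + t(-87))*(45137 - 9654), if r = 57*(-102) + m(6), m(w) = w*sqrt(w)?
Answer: -205553019 + 212898*sqrt(6) ≈ -2.0503e+8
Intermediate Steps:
m(w) = w**(3/2)
r = -5814 + 6*sqrt(6) (r = 57*(-102) + 6**(3/2) = -5814 + 6*sqrt(6) ≈ -5799.3)
(r + t(-87))*(45137 - 9654) = ((-5814 + 6*sqrt(6)) + (108 - 87))*(45137 - 9654) = ((-5814 + 6*sqrt(6)) + 21)*35483 = (-5793 + 6*sqrt(6))*35483 = -205553019 + 212898*sqrt(6)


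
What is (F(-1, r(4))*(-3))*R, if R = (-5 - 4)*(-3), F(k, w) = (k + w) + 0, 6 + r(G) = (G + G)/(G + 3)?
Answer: 3321/7 ≈ 474.43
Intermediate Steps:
r(G) = -6 + 2*G/(3 + G) (r(G) = -6 + (G + G)/(G + 3) = -6 + (2*G)/(3 + G) = -6 + 2*G/(3 + G))
F(k, w) = k + w
R = 27 (R = -9*(-3) = 27)
(F(-1, r(4))*(-3))*R = ((-1 + 2*(-9 - 2*4)/(3 + 4))*(-3))*27 = ((-1 + 2*(-9 - 8)/7)*(-3))*27 = ((-1 + 2*(⅐)*(-17))*(-3))*27 = ((-1 - 34/7)*(-3))*27 = -41/7*(-3)*27 = (123/7)*27 = 3321/7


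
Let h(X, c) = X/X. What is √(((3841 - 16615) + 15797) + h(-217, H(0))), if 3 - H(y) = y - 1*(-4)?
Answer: 12*√21 ≈ 54.991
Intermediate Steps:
H(y) = -1 - y (H(y) = 3 - (y - 1*(-4)) = 3 - (y + 4) = 3 - (4 + y) = 3 + (-4 - y) = -1 - y)
h(X, c) = 1
√(((3841 - 16615) + 15797) + h(-217, H(0))) = √(((3841 - 16615) + 15797) + 1) = √((-12774 + 15797) + 1) = √(3023 + 1) = √3024 = 12*√21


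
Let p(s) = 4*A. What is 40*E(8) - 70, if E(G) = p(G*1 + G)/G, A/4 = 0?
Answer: -70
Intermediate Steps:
A = 0 (A = 4*0 = 0)
p(s) = 0 (p(s) = 4*0 = 0)
E(G) = 0 (E(G) = 0/G = 0)
40*E(8) - 70 = 40*0 - 70 = 0 - 70 = -70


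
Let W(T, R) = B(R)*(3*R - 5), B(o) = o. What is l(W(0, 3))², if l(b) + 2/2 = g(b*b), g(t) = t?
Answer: 20449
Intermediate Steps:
W(T, R) = R*(-5 + 3*R) (W(T, R) = R*(3*R - 5) = R*(-5 + 3*R))
l(b) = -1 + b² (l(b) = -1 + b*b = -1 + b²)
l(W(0, 3))² = (-1 + (3*(-5 + 3*3))²)² = (-1 + (3*(-5 + 9))²)² = (-1 + (3*4)²)² = (-1 + 12²)² = (-1 + 144)² = 143² = 20449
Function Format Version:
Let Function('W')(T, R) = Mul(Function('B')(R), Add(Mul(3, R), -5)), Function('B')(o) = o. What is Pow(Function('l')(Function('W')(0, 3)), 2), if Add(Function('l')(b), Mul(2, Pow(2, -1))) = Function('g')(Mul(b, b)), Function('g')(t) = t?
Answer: 20449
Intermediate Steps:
Function('W')(T, R) = Mul(R, Add(-5, Mul(3, R))) (Function('W')(T, R) = Mul(R, Add(Mul(3, R), -5)) = Mul(R, Add(-5, Mul(3, R))))
Function('l')(b) = Add(-1, Pow(b, 2)) (Function('l')(b) = Add(-1, Mul(b, b)) = Add(-1, Pow(b, 2)))
Pow(Function('l')(Function('W')(0, 3)), 2) = Pow(Add(-1, Pow(Mul(3, Add(-5, Mul(3, 3))), 2)), 2) = Pow(Add(-1, Pow(Mul(3, Add(-5, 9)), 2)), 2) = Pow(Add(-1, Pow(Mul(3, 4), 2)), 2) = Pow(Add(-1, Pow(12, 2)), 2) = Pow(Add(-1, 144), 2) = Pow(143, 2) = 20449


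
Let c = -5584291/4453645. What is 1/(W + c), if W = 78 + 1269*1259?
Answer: 4453645/7115801260814 ≈ 6.2588e-7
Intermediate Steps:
c = -5584291/4453645 (c = -5584291*1/4453645 = -5584291/4453645 ≈ -1.2539)
W = 1597749 (W = 78 + 1597671 = 1597749)
1/(W + c) = 1/(1597749 - 5584291/4453645) = 1/(7115801260814/4453645) = 4453645/7115801260814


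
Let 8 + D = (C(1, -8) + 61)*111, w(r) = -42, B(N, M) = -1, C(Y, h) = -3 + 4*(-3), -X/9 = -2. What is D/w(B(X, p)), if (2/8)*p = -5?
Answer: -2549/21 ≈ -121.38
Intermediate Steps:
X = 18 (X = -9*(-2) = 18)
p = -20 (p = 4*(-5) = -20)
C(Y, h) = -15 (C(Y, h) = -3 - 12 = -15)
D = 5098 (D = -8 + (-15 + 61)*111 = -8 + 46*111 = -8 + 5106 = 5098)
D/w(B(X, p)) = 5098/(-42) = 5098*(-1/42) = -2549/21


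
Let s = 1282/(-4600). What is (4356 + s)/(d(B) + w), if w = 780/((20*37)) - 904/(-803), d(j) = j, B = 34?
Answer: 297649522049/2472359700 ≈ 120.39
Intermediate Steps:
s = -641/2300 (s = 1282*(-1/4600) = -641/2300 ≈ -0.27870)
w = 64765/29711 (w = 780/740 - 904*(-1/803) = 780*(1/740) + 904/803 = 39/37 + 904/803 = 64765/29711 ≈ 2.1798)
(4356 + s)/(d(B) + w) = (4356 - 641/2300)/(34 + 64765/29711) = 10018159/(2300*(1074939/29711)) = (10018159/2300)*(29711/1074939) = 297649522049/2472359700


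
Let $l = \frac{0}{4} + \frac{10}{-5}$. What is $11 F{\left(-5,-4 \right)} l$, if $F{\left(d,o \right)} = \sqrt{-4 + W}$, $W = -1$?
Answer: $- 22 i \sqrt{5} \approx - 49.193 i$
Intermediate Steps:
$l = -2$ ($l = 0 \cdot \frac{1}{4} + 10 \left(- \frac{1}{5}\right) = 0 - 2 = -2$)
$F{\left(d,o \right)} = i \sqrt{5}$ ($F{\left(d,o \right)} = \sqrt{-4 - 1} = \sqrt{-5} = i \sqrt{5}$)
$11 F{\left(-5,-4 \right)} l = 11 i \sqrt{5} \left(-2\right) = - 22 i \sqrt{5}$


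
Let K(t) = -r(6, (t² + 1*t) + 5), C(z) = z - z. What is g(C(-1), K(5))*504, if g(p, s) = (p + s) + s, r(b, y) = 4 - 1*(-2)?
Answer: -6048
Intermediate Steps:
C(z) = 0
r(b, y) = 6 (r(b, y) = 4 + 2 = 6)
K(t) = -6 (K(t) = -1*6 = -6)
g(p, s) = p + 2*s
g(C(-1), K(5))*504 = (0 + 2*(-6))*504 = (0 - 12)*504 = -12*504 = -6048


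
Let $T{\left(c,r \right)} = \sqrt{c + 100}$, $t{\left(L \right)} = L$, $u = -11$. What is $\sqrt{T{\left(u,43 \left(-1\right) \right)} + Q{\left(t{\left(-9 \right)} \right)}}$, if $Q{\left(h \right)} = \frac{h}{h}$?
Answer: $\sqrt{1 + \sqrt{89}} \approx 3.2302$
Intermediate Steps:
$Q{\left(h \right)} = 1$
$T{\left(c,r \right)} = \sqrt{100 + c}$
$\sqrt{T{\left(u,43 \left(-1\right) \right)} + Q{\left(t{\left(-9 \right)} \right)}} = \sqrt{\sqrt{100 - 11} + 1} = \sqrt{\sqrt{89} + 1} = \sqrt{1 + \sqrt{89}}$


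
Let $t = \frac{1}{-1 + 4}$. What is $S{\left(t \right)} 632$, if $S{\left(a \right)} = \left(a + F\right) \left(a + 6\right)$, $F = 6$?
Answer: $\frac{228152}{9} \approx 25350.0$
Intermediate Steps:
$t = \frac{1}{3} \approx 0.33333$
$S{\left(a \right)} = \left(6 + a\right)^{2}$ ($S{\left(a \right)} = \left(a + 6\right) \left(a + 6\right) = \left(6 + a\right) \left(6 + a\right) = \left(6 + a\right)^{2}$)
$S{\left(t \right)} 632 = \left(36 + \left(\frac{1}{3}\right)^{2} + 12 \cdot \frac{1}{3}\right) 632 = \left(36 + \frac{1}{9} + 4\right) 632 = \frac{361}{9} \cdot 632 = \frac{228152}{9}$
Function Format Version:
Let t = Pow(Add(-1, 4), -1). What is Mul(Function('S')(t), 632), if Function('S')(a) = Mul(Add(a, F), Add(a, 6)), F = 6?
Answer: Rational(228152, 9) ≈ 25350.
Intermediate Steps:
t = Rational(1, 3) (t = Pow(3, -1) = Rational(1, 3) ≈ 0.33333)
Function('S')(a) = Pow(Add(6, a), 2) (Function('S')(a) = Mul(Add(a, 6), Add(a, 6)) = Mul(Add(6, a), Add(6, a)) = Pow(Add(6, a), 2))
Mul(Function('S')(t), 632) = Mul(Add(36, Pow(Rational(1, 3), 2), Mul(12, Rational(1, 3))), 632) = Mul(Add(36, Rational(1, 9), 4), 632) = Mul(Rational(361, 9), 632) = Rational(228152, 9)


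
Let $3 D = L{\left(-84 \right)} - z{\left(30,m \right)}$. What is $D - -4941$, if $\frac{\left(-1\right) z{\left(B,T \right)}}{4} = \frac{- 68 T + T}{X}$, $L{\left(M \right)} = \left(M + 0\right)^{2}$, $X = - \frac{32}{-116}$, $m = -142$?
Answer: $\frac{159832}{3} \approx 53277.0$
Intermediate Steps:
$X = \frac{8}{29}$ ($X = \left(-32\right) \left(- \frac{1}{116}\right) = \frac{8}{29} \approx 0.27586$)
$L{\left(M \right)} = M^{2}$
$z{\left(B,T \right)} = \frac{1943 T}{2}$ ($z{\left(B,T \right)} = - 4 \frac{- 68 T + T}{\frac{8}{29}} = - 4 - 67 T \frac{29}{8} = - 4 \left(- \frac{1943 T}{8}\right) = \frac{1943 T}{2}$)
$D = \frac{145009}{3}$ ($D = \frac{\left(-84\right)^{2} - \frac{1943}{2} \left(-142\right)}{3} = \frac{7056 - -137953}{3} = \frac{7056 + 137953}{3} = \frac{1}{3} \cdot 145009 = \frac{145009}{3} \approx 48336.0$)
$D - -4941 = \frac{145009}{3} - -4941 = \frac{145009}{3} + 4941 = \frac{159832}{3}$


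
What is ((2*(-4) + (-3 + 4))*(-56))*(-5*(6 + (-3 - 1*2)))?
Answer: -1960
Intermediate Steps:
((2*(-4) + (-3 + 4))*(-56))*(-5*(6 + (-3 - 1*2))) = ((-8 + 1)*(-56))*(-5*(6 + (-3 - 2))) = (-7*(-56))*(-5*(6 - 5)) = 392*(-5*1) = 392*(-5) = -1960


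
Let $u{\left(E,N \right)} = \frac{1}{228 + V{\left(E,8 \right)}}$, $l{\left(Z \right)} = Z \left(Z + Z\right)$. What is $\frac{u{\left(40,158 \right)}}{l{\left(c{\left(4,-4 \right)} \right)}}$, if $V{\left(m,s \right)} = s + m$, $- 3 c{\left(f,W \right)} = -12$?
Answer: $\frac{1}{8832} \approx 0.00011322$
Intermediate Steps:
$c{\left(f,W \right)} = 4$ ($c{\left(f,W \right)} = \left(- \frac{1}{3}\right) \left(-12\right) = 4$)
$V{\left(m,s \right)} = m + s$
$l{\left(Z \right)} = 2 Z^{2}$ ($l{\left(Z \right)} = Z 2 Z = 2 Z^{2}$)
$u{\left(E,N \right)} = \frac{1}{236 + E}$ ($u{\left(E,N \right)} = \frac{1}{228 + \left(E + 8\right)} = \frac{1}{228 + \left(8 + E\right)} = \frac{1}{236 + E}$)
$\frac{u{\left(40,158 \right)}}{l{\left(c{\left(4,-4 \right)} \right)}} = \frac{1}{\left(236 + 40\right) 2 \cdot 4^{2}} = \frac{1}{276 \cdot 2 \cdot 16} = \frac{1}{276 \cdot 32} = \frac{1}{276} \cdot \frac{1}{32} = \frac{1}{8832}$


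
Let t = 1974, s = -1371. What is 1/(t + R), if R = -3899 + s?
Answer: -1/3296 ≈ -0.00030340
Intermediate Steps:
R = -5270 (R = -3899 - 1371 = -5270)
1/(t + R) = 1/(1974 - 5270) = 1/(-3296) = -1/3296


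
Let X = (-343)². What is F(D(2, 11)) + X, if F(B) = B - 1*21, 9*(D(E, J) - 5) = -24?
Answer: 352891/3 ≈ 1.1763e+5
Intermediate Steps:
X = 117649
D(E, J) = 7/3 (D(E, J) = 5 + (⅑)*(-24) = 5 - 8/3 = 7/3)
F(B) = -21 + B (F(B) = B - 21 = -21 + B)
F(D(2, 11)) + X = (-21 + 7/3) + 117649 = -56/3 + 117649 = 352891/3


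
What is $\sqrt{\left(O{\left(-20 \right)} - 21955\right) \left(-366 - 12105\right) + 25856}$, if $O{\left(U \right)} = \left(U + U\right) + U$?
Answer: $\sqrt{274574921} \approx 16570.0$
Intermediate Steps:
$O{\left(U \right)} = 3 U$ ($O{\left(U \right)} = 2 U + U = 3 U$)
$\sqrt{\left(O{\left(-20 \right)} - 21955\right) \left(-366 - 12105\right) + 25856} = \sqrt{\left(3 \left(-20\right) - 21955\right) \left(-366 - 12105\right) + 25856} = \sqrt{\left(-60 - 21955\right) \left(-12471\right) + 25856} = \sqrt{\left(-22015\right) \left(-12471\right) + 25856} = \sqrt{274549065 + 25856} = \sqrt{274574921}$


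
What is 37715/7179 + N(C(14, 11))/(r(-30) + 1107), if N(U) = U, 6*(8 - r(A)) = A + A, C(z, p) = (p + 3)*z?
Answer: 14612153/2692125 ≈ 5.4277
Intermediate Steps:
C(z, p) = z*(3 + p) (C(z, p) = (3 + p)*z = z*(3 + p))
r(A) = 8 - A/3 (r(A) = 8 - (A + A)/6 = 8 - A/3)
37715/7179 + N(C(14, 11))/(r(-30) + 1107) = 37715/7179 + (14*(3 + 11))/((8 - ⅓*(-30)) + 1107) = 37715*(1/7179) + (14*14)/((8 + 10) + 1107) = 37715/7179 + 196/(18 + 1107) = 37715/7179 + 196/1125 = 14612153/2692125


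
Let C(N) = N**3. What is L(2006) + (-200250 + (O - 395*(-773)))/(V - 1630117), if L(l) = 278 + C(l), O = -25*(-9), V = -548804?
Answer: 17588722035217664/2178921 ≈ 8.0722e+9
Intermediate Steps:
O = 225
L(l) = 278 + l**3
L(2006) + (-200250 + (O - 395*(-773)))/(V - 1630117) = (278 + 2006**3) + (-200250 + (225 - 395*(-773)))/(-548804 - 1630117) = (278 + 8072216216) + (-200250 + (225 + 305335))/(-2178921) = 8072216494 + (-200250 + 305560)*(-1/2178921) = 8072216494 + 105310*(-1/2178921) = 8072216494 - 105310/2178921 = 17588722035217664/2178921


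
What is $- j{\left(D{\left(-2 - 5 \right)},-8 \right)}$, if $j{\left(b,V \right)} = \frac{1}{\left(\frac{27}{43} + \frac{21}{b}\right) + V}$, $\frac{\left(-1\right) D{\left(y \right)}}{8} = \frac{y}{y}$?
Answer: $\frac{344}{3439} \approx 0.10003$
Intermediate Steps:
$D{\left(y \right)} = -8$ ($D{\left(y \right)} = - 8 \frac{y}{y} = \left(-8\right) 1 = -8$)
$j{\left(b,V \right)} = \frac{1}{\frac{27}{43} + V + \frac{21}{b}}$ ($j{\left(b,V \right)} = \frac{1}{\left(27 \cdot \frac{1}{43} + \frac{21}{b}\right) + V} = \frac{1}{\left(\frac{27}{43} + \frac{21}{b}\right) + V} = \frac{1}{\frac{27}{43} + V + \frac{21}{b}}$)
$- j{\left(D{\left(-2 - 5 \right)},-8 \right)} = - \frac{43 \left(-8\right)}{903 + 27 \left(-8\right) + 43 \left(-8\right) \left(-8\right)} = - \frac{43 \left(-8\right)}{903 - 216 + 2752} = - \frac{43 \left(-8\right)}{3439} = \left(-1\right) \left(- \frac{344}{3439}\right) = \frac{344}{3439}$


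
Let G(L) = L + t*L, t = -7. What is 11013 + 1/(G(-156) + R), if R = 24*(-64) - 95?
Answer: 7654034/695 ≈ 11013.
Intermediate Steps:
G(L) = -6*L (G(L) = L - 7*L = -6*L)
R = -1631 (R = -1536 - 95 = -1631)
11013 + 1/(G(-156) + R) = 11013 + 1/(-6*(-156) - 1631) = 11013 + 1/(936 - 1631) = 11013 + 1/(-695) = 11013 - 1/695 = 7654034/695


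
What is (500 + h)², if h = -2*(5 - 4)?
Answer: 248004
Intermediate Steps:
h = -2 (h = -2*1 = -2)
(500 + h)² = (500 - 2)² = 498² = 248004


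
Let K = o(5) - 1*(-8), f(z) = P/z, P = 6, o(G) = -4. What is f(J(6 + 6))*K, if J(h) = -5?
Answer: -24/5 ≈ -4.8000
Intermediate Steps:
f(z) = 6/z
K = 4 (K = -4 - 1*(-8) = -4 + 8 = 4)
f(J(6 + 6))*K = (6/(-5))*4 = (6*(-⅕))*4 = -6/5*4 = -24/5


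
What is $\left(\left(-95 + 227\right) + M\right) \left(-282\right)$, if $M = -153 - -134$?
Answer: $-31866$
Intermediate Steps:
$M = -19$ ($M = -153 + 134 = -19$)
$\left(\left(-95 + 227\right) + M\right) \left(-282\right) = \left(\left(-95 + 227\right) - 19\right) \left(-282\right) = \left(132 - 19\right) \left(-282\right) = 113 \left(-282\right) = -31866$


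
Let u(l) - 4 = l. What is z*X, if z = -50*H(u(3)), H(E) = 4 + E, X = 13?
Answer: -7150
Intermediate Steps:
u(l) = 4 + l
z = -550 (z = -50*(4 + (4 + 3)) = -50*(4 + 7) = -50*11 = -550)
z*X = -550*13 = -7150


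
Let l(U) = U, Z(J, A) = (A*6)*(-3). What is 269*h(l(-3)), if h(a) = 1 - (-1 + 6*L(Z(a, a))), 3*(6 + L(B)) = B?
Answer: -18830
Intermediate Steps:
Z(J, A) = -18*A (Z(J, A) = (6*A)*(-3) = -18*A)
L(B) = -6 + B/3
h(a) = 38 + 36*a (h(a) = 1 - (-1 + 6*(-6 + (-18*a)/3)) = 1 - (-1 + 6*(-6 - 6*a)) = 1 - (-1 + (-36 - 36*a)) = 1 - (-37 - 36*a) = 1 + (37 + 36*a) = 38 + 36*a)
269*h(l(-3)) = 269*(38 + 36*(-3)) = 269*(38 - 108) = 269*(-70) = -18830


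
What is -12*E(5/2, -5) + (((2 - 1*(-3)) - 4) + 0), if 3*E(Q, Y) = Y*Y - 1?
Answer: -95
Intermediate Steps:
E(Q, Y) = -1/3 + Y**2/3 (E(Q, Y) = (Y*Y - 1)/3 = (Y**2 - 1)/3 = (-1 + Y**2)/3 = -1/3 + Y**2/3)
-12*E(5/2, -5) + (((2 - 1*(-3)) - 4) + 0) = -12*(-1/3 + (1/3)*(-5)**2) + (((2 - 1*(-3)) - 4) + 0) = -12*(-1/3 + (1/3)*25) + (((2 + 3) - 4) + 0) = -12*(-1/3 + 25/3) + ((5 - 4) + 0) = -12*8 + (1 + 0) = -96 + 1 = -95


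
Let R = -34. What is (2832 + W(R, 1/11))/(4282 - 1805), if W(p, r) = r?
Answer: 31153/27247 ≈ 1.1434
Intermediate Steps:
(2832 + W(R, 1/11))/(4282 - 1805) = (2832 + 1/11)/(4282 - 1805) = (2832 + 1/11)/2477 = (31153/11)*(1/2477) = 31153/27247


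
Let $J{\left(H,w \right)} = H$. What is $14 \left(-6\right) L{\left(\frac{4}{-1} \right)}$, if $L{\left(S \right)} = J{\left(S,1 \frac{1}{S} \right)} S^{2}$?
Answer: $5376$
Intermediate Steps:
$L{\left(S \right)} = S^{3}$ ($L{\left(S \right)} = S S^{2} = S^{3}$)
$14 \left(-6\right) L{\left(\frac{4}{-1} \right)} = 14 \left(-6\right) \left(\frac{4}{-1}\right)^{3} = - 84 \left(4 \left(-1\right)\right)^{3} = - 84 \left(-4\right)^{3} = \left(-84\right) \left(-64\right) = 5376$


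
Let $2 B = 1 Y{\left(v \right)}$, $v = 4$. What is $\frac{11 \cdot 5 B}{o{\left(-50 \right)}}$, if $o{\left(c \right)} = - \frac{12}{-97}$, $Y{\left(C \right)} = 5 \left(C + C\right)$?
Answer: $\frac{26675}{3} \approx 8891.7$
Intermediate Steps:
$Y{\left(C \right)} = 10 C$ ($Y{\left(C \right)} = 5 \cdot 2 C = 10 C$)
$B = 20$ ($B = \frac{1 \cdot 10 \cdot 4}{2} = \frac{1 \cdot 40}{2} = \frac{1}{2} \cdot 40 = 20$)
$o{\left(c \right)} = \frac{12}{97}$ ($o{\left(c \right)} = \left(-12\right) \left(- \frac{1}{97}\right) = \frac{12}{97}$)
$\frac{11 \cdot 5 B}{o{\left(-50 \right)}} = \frac{11 \cdot 5 \cdot 20}{\frac{12}{97}} = 55 \cdot 20 \cdot \frac{97}{12} = 1100 \cdot \frac{97}{12} = \frac{26675}{3}$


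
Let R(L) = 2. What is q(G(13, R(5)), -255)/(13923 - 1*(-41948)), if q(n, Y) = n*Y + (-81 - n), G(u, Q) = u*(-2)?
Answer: 6575/55871 ≈ 0.11768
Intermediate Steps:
G(u, Q) = -2*u
q(n, Y) = -81 - n + Y*n (q(n, Y) = Y*n + (-81 - n) = -81 - n + Y*n)
q(G(13, R(5)), -255)/(13923 - 1*(-41948)) = (-81 - (-2)*13 - (-510)*13)/(13923 - 1*(-41948)) = (-81 - 1*(-26) - 255*(-26))/(13923 + 41948) = (-81 + 26 + 6630)/55871 = 6575*(1/55871) = 6575/55871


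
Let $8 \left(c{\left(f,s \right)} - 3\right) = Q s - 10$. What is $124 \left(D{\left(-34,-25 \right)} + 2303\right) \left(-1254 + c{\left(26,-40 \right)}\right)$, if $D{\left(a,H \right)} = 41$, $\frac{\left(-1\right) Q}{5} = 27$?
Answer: $-167781176$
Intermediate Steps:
$Q = -135$ ($Q = \left(-5\right) 27 = -135$)
$c{\left(f,s \right)} = \frac{7}{4} - \frac{135 s}{8}$ ($c{\left(f,s \right)} = 3 + \frac{- 135 s - 10}{8} = 3 + \frac{-10 - 135 s}{8} = 3 - \left(\frac{5}{4} + \frac{135 s}{8}\right) = \frac{7}{4} - \frac{135 s}{8}$)
$124 \left(D{\left(-34,-25 \right)} + 2303\right) \left(-1254 + c{\left(26,-40 \right)}\right) = 124 \left(41 + 2303\right) \left(-1254 + \left(\frac{7}{4} - -675\right)\right) = 124 \cdot 2344 \left(-1254 + \left(\frac{7}{4} + 675\right)\right) = 124 \cdot 2344 \left(-1254 + \frac{2707}{4}\right) = 124 \cdot 2344 \left(- \frac{2309}{4}\right) = 124 \left(-1353074\right) = -167781176$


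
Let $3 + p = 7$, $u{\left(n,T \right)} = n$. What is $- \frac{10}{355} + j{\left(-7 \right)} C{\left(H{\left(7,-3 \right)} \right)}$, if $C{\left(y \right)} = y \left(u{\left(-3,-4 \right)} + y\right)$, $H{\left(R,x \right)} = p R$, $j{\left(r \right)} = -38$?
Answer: $- \frac{1888602}{71} \approx -26600.0$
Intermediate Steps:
$p = 4$ ($p = -3 + 7 = 4$)
$H{\left(R,x \right)} = 4 R$
$C{\left(y \right)} = y \left(-3 + y\right)$
$- \frac{10}{355} + j{\left(-7 \right)} C{\left(H{\left(7,-3 \right)} \right)} = - \frac{10}{355} - 38 \cdot 4 \cdot 7 \left(-3 + 4 \cdot 7\right) = \left(-10\right) \frac{1}{355} - 38 \cdot 28 \left(-3 + 28\right) = - \frac{2}{71} - 38 \cdot 28 \cdot 25 = - \frac{2}{71} - 26600 = - \frac{1888602}{71}$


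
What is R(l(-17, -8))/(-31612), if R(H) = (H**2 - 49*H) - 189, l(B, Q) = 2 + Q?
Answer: -141/31612 ≈ -0.0044603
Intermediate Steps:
R(H) = -189 + H**2 - 49*H
R(l(-17, -8))/(-31612) = (-189 + (2 - 8)**2 - 49*(2 - 8))/(-31612) = (-189 + (-6)**2 - 49*(-6))*(-1/31612) = (-189 + 36 + 294)*(-1/31612) = 141*(-1/31612) = -141/31612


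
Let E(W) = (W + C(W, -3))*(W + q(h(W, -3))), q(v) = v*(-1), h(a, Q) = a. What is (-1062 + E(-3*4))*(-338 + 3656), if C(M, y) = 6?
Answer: -3523716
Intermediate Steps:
q(v) = -v
E(W) = 0 (E(W) = (W + 6)*(W - W) = (6 + W)*0 = 0)
(-1062 + E(-3*4))*(-338 + 3656) = (-1062 + 0)*(-338 + 3656) = -1062*3318 = -3523716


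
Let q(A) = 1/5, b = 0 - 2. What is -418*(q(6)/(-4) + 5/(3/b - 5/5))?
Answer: 8569/10 ≈ 856.90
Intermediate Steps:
b = -2
q(A) = 1/5
-418*(q(6)/(-4) + 5/(3/b - 5/5)) = -418*((1/5)/(-4) + 5/(3/(-2) - 5/5)) = -418*((1/5)*(-1/4) + 5/(3*(-1/2) - 5*1/5)) = -418*(-1/20 + 5/(-3/2 - 1)) = -418*(-1/20 + 5/(-5/2)) = -418*(-1/20 + 5*(-2/5)) = -418*(-1/20 - 2) = -418*(-41/20) = 8569/10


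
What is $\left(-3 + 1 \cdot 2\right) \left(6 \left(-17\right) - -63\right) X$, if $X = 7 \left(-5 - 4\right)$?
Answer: $-2457$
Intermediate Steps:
$X = -63$ ($X = 7 \left(-9\right) = -63$)
$\left(-3 + 1 \cdot 2\right) \left(6 \left(-17\right) - -63\right) X = \left(-3 + 1 \cdot 2\right) \left(6 \left(-17\right) - -63\right) \left(-63\right) = \left(-3 + 2\right) \left(-102 + 63\right) \left(-63\right) = \left(-1\right) \left(-39\right) \left(-63\right) = 39 \left(-63\right) = -2457$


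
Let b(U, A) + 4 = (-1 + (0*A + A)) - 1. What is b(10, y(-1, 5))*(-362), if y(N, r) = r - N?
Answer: 0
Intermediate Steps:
b(U, A) = -6 + A (b(U, A) = -4 + ((-1 + (0*A + A)) - 1) = -4 + ((-1 + (0 + A)) - 1) = -4 + ((-1 + A) - 1) = -4 + (-2 + A) = -6 + A)
b(10, y(-1, 5))*(-362) = (-6 + (5 - 1*(-1)))*(-362) = (-6 + (5 + 1))*(-362) = (-6 + 6)*(-362) = 0*(-362) = 0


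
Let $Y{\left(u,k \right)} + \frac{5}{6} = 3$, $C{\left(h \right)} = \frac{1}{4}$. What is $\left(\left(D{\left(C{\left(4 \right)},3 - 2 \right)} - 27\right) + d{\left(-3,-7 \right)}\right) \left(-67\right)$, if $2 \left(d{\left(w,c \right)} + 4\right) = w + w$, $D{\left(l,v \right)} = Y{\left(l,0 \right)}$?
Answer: $\frac{12797}{6} \approx 2132.8$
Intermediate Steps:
$C{\left(h \right)} = \frac{1}{4}$
$Y{\left(u,k \right)} = \frac{13}{6}$ ($Y{\left(u,k \right)} = - \frac{5}{6} + 3 = \frac{13}{6}$)
$D{\left(l,v \right)} = \frac{13}{6}$
$d{\left(w,c \right)} = -4 + w$ ($d{\left(w,c \right)} = -4 + \frac{w + w}{2} = -4 + \frac{2 w}{2} = -4 + w$)
$\left(\left(D{\left(C{\left(4 \right)},3 - 2 \right)} - 27\right) + d{\left(-3,-7 \right)}\right) \left(-67\right) = \left(\left(\frac{13}{6} - 27\right) - 7\right) \left(-67\right) = \left(- \frac{149}{6} - 7\right) \left(-67\right) = \left(- \frac{191}{6}\right) \left(-67\right) = \frac{12797}{6}$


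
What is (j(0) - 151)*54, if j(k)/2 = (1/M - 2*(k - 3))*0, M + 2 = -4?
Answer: -8154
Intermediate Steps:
M = -6 (M = -2 - 4 = -6)
j(k) = 0 (j(k) = 2*((1/(-6) - 2*(k - 3))*0) = 2*((-1/6 - 2*(-3 + k))*0) = 2*((-1/6 + (6 - 2*k))*0) = 2*((35/6 - 2*k)*0) = 2*0 = 0)
(j(0) - 151)*54 = (0 - 151)*54 = -151*54 = -8154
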